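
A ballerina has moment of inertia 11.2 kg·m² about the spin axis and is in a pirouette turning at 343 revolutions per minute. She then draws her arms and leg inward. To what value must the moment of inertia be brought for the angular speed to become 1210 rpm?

I₂ ≈ 3.17 kg·m²

No external torque acts about the spin axis, so angular momentum is conserved.
I₂ = I₁ω₁ / ω₂ = (11.2)(343) / (1210) = 3.175 kg·m².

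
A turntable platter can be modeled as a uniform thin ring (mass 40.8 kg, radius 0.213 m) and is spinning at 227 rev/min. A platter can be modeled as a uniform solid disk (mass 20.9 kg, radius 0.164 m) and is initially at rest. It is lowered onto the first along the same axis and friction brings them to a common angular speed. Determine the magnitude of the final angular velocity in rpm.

|ω_f| ≈ 197 rpm

No external torque acts about the common axis, so total angular momentum is conserved.
Moments of inertia: I_A = (40.8)(0.213)² = 1.851 kg·m²; I_B = ½(20.9)(0.164)² = 0.2811 kg·m².
Taking A's sense as positive: L = (1.851)(227) = 420.2 kg·m²·rpm.
Combined I = 1.851 + 0.2811 = 2.132 kg·m².
ω_f = L / I = 420.2 / 2.132 = 197.1 rpm.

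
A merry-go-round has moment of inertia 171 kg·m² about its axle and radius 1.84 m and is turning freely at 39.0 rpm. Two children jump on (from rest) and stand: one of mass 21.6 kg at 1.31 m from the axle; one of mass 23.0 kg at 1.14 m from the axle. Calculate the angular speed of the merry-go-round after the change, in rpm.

The added mass arrives with no angular momentum about the axle, and any external torque about the axle is negligible, so the system's angular momentum is conserved.
Added inertia Σmr² = (21.6)(1.31)² + (23.0)(1.14)² = 66.96 kg·m²; I_f = 171.0 + 66.96 = 238.0 kg·m².
ω_f = I_p ω_i / I_f = (171.0)(39.0) / 238.0 = 28.03 rpm.

ω_f ≈ 28.0 rpm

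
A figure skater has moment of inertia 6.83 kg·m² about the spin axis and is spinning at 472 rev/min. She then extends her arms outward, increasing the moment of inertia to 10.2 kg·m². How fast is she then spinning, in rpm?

ω₂ ≈ 316 rpm

With no external torque about the axis, L is conserved: I₁ω₁ = I₂ω₂.
ω₂ = I₁ω₁ / I₂ = (6.830)(472 rpm) / (10.20) = 316.1 rpm.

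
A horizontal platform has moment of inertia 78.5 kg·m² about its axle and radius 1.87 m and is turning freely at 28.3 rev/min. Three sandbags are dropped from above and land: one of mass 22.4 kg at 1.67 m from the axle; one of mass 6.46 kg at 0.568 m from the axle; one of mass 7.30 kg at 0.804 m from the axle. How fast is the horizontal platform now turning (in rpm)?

ω_f ≈ 15.0 rpm

No external torque acts about the axle; L_before = L_after.
Added inertia Σmr² = (22.4)(1.67)² + (6.46)(0.568)² + (7.30)(0.804)² = 69.27 kg·m²; I_f = 78.50 + 69.27 = 147.8 kg·m².
ω_f = I_p ω_i / I_f = (78.50)(28.3) / 147.8 = 15.03 rpm.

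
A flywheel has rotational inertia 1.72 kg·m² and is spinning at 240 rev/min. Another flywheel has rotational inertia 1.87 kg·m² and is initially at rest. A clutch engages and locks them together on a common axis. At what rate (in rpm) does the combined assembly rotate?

|ω_f| ≈ 115 rpm

No external torque acts about the common axis, so total angular momentum is conserved.
Taking A's sense as positive: L = (1.720)(240) = 412.8 kg·m²·rpm.
Combined I = 1.720 + 1.870 = 3.590 kg·m².
ω_f = L / I = 412.8 / 3.590 = 115.0 rpm.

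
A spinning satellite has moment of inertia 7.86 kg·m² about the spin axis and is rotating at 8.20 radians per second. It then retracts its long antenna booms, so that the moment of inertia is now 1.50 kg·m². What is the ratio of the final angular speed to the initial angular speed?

No external torque acts about the spin axis, so angular momentum is conserved.
ω₂/ω₁ = I₁/I₂ = 7.860 / 1.500 = 5.240.

ω₂/ω₁ ≈ 5.24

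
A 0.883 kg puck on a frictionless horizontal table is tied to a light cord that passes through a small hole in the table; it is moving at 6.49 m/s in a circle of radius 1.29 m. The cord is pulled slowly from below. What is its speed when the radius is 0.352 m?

Central (radial) force ⇒ zero torque about the center ⇒ m v r is constant.
v₂ = v₁ r₁ / r₂ = (6.49)(1.29) / (0.352) = 23.78 m/s.

v₂ ≈ 23.8 m/s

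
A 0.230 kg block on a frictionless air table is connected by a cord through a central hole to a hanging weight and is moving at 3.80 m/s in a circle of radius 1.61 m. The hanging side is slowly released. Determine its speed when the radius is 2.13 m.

Central (radial) force ⇒ zero torque about the center ⇒ m v r is constant.
v₂ = v₁ r₁ / r₂ = (3.80)(1.61) / (2.13) = 2.872 m/s.

v₂ ≈ 2.87 m/s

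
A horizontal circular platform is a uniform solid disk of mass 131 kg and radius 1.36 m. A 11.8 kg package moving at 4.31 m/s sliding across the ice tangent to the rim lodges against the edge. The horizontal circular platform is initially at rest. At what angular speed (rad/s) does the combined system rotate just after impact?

|ω_f| ≈ 0.484 rad/s

The axle reaction passes through the central axle and exerts no torque about it; angular momentum about the central axle is conserved through the impact.
I_p = ½(131)(1.36)² = 121.1 kg·m². Taking the sense of the package's angular momentum as positive, L_{package} = m v R = (11.8)(4.31)(1.36) = 69.17 kg·m²/s.
L_i = 0 + 69.17 = 69.17 kg·m²/s.
After sticking, I_f = I_p + m R² = 121.1 + (11.8)(1.36)² = 143.0 kg·m².
ω_f = L_i / I_f = 69.17 / 143.0 = 0.4838 rad/s.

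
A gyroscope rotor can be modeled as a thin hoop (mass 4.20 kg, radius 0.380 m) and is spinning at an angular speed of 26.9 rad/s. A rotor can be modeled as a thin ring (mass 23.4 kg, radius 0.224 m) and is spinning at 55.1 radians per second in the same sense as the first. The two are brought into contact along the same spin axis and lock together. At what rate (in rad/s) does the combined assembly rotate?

|ω_f| ≈ 45.5 rad/s

No external torque acts about the common axis, so total angular momentum is conserved.
Moments of inertia: I_A = (4.20)(0.380)² = 0.6065 kg·m²; I_B = (23.4)(0.224)² = 1.174 kg·m².
Taking A's sense as positive: L = (0.6065)(26.9) + (1.174)(55.1) = 81.01 kg·m²·rad/s.
Combined I = 0.6065 + 1.174 = 1.781 kg·m².
ω_f = L / I = 81.01 / 1.781 = 45.49 rad/s.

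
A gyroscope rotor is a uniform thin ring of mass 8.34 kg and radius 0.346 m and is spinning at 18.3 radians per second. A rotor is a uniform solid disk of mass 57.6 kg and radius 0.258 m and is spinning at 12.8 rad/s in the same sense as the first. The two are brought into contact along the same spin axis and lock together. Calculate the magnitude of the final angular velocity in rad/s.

The coupling torques are internal; angular momentum about the shared axis is conserved.
Moments of inertia: I_A = (8.34)(0.346)² = 0.9984 kg·m²; I_B = ½(57.6)(0.258)² = 1.917 kg·m².
Taking A's sense as positive: L = (0.9984)(18.3) + (1.917)(12.8) = 42.81 kg·m²·rad/s.
Combined I = 0.9984 + 1.917 = 2.915 kg·m².
ω_f = L / I = 42.81 / 2.915 = 14.68 rad/s.

|ω_f| ≈ 14.7 rad/s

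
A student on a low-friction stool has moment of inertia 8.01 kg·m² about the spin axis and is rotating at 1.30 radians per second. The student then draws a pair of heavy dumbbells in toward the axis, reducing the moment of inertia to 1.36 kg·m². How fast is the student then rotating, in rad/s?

ω₂ ≈ 7.66 rad/s

With no external torque about the axis, L is conserved: I₁ω₁ = I₂ω₂.
ω₂ = I₁ω₁ / I₂ = (8.010)(1.30 rad/s) / (1.360) = 7.657 rad/s.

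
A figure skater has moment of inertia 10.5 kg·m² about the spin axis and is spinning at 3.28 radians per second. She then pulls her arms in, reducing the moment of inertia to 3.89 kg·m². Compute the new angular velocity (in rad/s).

ω₂ ≈ 8.85 rad/s

With no external torque about the axis, L is conserved: I₁ω₁ = I₂ω₂.
ω₂ = I₁ω₁ / I₂ = (10.50)(3.28 rad/s) / (3.890) = 8.853 rad/s.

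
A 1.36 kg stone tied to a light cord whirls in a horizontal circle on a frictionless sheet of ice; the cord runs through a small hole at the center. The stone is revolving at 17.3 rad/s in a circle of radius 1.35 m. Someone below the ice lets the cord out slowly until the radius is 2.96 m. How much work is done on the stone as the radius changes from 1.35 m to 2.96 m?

No torque about the axis ⇒ m r₁² ω₁ = m r₂² ω₂.
ω₂ = ω₁ (r₁/r₂)² = (17.3)(1.35/2.96)² = 3.599 rad/s.
W = ΔKE = ½m(v₂² − v₁²) = -293.8 J.

W ≈ -294 J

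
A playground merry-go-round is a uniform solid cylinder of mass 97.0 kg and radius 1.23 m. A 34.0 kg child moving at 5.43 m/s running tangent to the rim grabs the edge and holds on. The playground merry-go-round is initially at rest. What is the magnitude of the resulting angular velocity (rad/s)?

The axle reaction passes through the axle and exerts no torque about it; angular momentum about the axle is conserved through the impact.
I_p = ½(97.0)(1.23)² = 73.38 kg·m². Taking the sense of the child's angular momentum as positive, L_{child} = m v R = (34.0)(5.43)(1.23) = 227.1 kg·m²/s.
L_i = 0 + 227.1 = 227.1 kg·m²/s.
After sticking, I_f = I_p + m R² = 73.38 + (34.0)(1.23)² = 124.8 kg·m².
ω_f = L_i / I_f = 227.1 / 124.8 = 1.819 rad/s.

|ω_f| ≈ 1.82 rad/s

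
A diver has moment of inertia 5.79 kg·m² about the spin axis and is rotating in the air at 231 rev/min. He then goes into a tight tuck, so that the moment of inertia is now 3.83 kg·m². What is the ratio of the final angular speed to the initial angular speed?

ω₂/ω₁ ≈ 1.51

No external torque acts about the spin axis, so angular momentum is conserved.
ω₂/ω₁ = I₁/I₂ = 5.790 / 3.830 = 1.512.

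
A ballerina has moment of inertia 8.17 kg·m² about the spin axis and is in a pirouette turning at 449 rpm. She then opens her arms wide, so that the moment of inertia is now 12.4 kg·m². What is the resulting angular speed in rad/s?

With no external torque about the axis, L is conserved: I₁ω₁ = I₂ω₂.
ω₂ = I₁ω₁ / I₂ = (8.170)(449 rpm) / (12.40) = 295.8 rpm = 30.98 rad/s.

ω₂ ≈ 31.0 rad/s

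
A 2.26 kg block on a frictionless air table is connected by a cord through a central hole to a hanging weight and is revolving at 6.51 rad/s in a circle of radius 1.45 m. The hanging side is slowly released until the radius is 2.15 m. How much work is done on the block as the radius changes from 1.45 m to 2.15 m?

W ≈ -54.9 J

No torque about the axis ⇒ m r₁² ω₁ = m r₂² ω₂.
ω₂ = ω₁ (r₁/r₂)² = (6.51)(1.45/2.15)² = 2.961 rad/s.
W = ΔKE = ½m(v₂² − v₁²) = -54.89 J.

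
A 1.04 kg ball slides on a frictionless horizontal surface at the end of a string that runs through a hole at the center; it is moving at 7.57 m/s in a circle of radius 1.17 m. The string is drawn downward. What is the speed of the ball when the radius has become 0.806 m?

v₂ ≈ 11.0 m/s

Central (radial) force ⇒ zero torque about the center ⇒ m v r is constant.
v₂ = v₁ r₁ / r₂ = (7.57)(1.17) / (0.806) = 10.99 m/s.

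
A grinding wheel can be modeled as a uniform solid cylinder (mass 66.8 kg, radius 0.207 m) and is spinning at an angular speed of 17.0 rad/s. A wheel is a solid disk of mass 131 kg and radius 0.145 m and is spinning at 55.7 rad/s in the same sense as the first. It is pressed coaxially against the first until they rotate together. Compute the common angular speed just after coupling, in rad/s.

|ω_f| ≈ 36.0 rad/s

No external torque acts about the common axis, so total angular momentum is conserved.
Moments of inertia: I_A = ½(66.8)(0.207)² = 1.431 kg·m²; I_B = ½(131)(0.145)² = 1.377 kg·m².
Taking A's sense as positive: L = (1.431)(17.0) + (1.377)(55.7) = 101.0 kg·m²·rad/s.
Combined I = 1.431 + 1.377 = 2.808 kg·m².
ω_f = L / I = 101.0 / 2.808 = 35.98 rad/s.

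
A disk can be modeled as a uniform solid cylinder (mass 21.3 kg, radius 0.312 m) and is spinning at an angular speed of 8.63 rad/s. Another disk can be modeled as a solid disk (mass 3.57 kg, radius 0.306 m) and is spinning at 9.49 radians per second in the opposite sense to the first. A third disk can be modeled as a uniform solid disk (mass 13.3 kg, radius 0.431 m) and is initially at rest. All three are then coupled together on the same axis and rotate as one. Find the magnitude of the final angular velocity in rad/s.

No external torque acts about the common axis, so total angular momentum is conserved.
Moments of inertia: I_A = ½(21.3)(0.312)² = 1.037 kg·m²; I_B = ½(3.57)(0.306)² = 0.1671 kg·m²; I_C = ½(13.3)(0.431)² = 1.235 kg·m².
Taking A's sense as positive: L = (1.037)(8.63) − (0.1671)(9.49) = 7.361 kg·m²·rad/s.
Combined I = 1.037 + 0.1671 + 1.235 = 2.439 kg·m².
ω_f = L / I = 7.361 / 2.439 = 3.018 rad/s.

|ω_f| ≈ 3.02 rad/s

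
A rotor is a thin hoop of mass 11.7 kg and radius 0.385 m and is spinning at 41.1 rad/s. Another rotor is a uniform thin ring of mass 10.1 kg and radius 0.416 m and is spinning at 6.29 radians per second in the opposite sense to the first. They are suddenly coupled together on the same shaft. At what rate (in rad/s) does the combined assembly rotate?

No external torque acts about the common axis, so total angular momentum is conserved.
Moments of inertia: I_A = (11.7)(0.385)² = 1.734 kg·m²; I_B = (10.1)(0.416)² = 1.748 kg·m².
Taking A's sense as positive: L = (1.734)(41.1) − (1.748)(6.29) = 60.28 kg·m²·rad/s.
Combined I = 1.734 + 1.748 = 3.482 kg·m².
ω_f = L / I = 60.28 / 3.482 = 17.31 rad/s.

|ω_f| ≈ 17.3 rad/s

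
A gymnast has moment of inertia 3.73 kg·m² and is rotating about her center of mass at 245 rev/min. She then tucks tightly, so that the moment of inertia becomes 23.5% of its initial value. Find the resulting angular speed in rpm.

ω₂ ≈ 1040 rpm

With no external torque about the axis, L is conserved: I₁ω₁ = I₂ω₂.
I₂ = 0.235 × 3.73 = 0.8765 kg·m².
ω₂ = I₁ω₁ / I₂ = (3.730)(245 rpm) / (0.8765) = 1043 rpm.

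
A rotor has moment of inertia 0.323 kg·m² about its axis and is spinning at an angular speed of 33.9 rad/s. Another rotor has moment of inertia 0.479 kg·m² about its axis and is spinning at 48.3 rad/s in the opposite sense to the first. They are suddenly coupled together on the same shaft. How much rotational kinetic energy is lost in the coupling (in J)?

ΔKE lost ≈ 652 J

No external torque acts about the common axis, so total angular momentum is conserved.
Taking A's sense as positive: L = (0.3230)(33.9) − (0.4790)(48.3) = -12.19 kg·m²·rad/s.
Combined I = 0.3230 + 0.4790 = 0.8020 kg·m².
ω_f = L / I = -12.19 / 0.8020 = -15.19 rad/s.
KE_i = ½ΣIω² = 744.3 J; KE_f = ½(0.8020)(15.19)² = 92.58 J.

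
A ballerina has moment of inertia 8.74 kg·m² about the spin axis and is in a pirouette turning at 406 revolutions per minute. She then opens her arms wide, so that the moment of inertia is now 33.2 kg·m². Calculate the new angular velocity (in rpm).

No external torque acts about the spin axis, so angular momentum is conserved.
ω₂ = I₁ω₁ / I₂ = (8.740)(406 rpm) / (33.20) = 106.9 rpm.

ω₂ ≈ 107 rpm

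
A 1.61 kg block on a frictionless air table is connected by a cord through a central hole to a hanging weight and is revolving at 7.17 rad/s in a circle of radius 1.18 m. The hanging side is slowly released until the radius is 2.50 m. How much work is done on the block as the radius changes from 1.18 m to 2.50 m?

The constraining force is radial, so m r² ω about the center is conserved.
ω₂ = ω₁ (r₁/r₂)² = (7.17)(1.18/2.50)² = 1.597 rad/s.
W = ΔKE = ½m(v₂² − v₁²) = -44.79 J.

W ≈ -44.8 J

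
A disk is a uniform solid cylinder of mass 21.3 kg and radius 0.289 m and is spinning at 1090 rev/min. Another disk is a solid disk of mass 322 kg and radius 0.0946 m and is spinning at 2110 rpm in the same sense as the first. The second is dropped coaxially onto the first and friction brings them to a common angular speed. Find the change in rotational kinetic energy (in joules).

The coupling torques are internal; angular momentum about the shared axis is conserved.
Moments of inertia: I_A = ½(21.3)(0.289)² = 0.8895 kg·m²; I_B = ½(322)(0.0946)² = 1.441 kg·m².
Taking A's sense as positive: L = (0.8895)(1090) + (1.441)(2110) = 4010 kg·m²·rpm.
Combined I = 0.8895 + 1.441 = 2.330 kg·m².
ω_f = L / I = 4010 / 2.330 = 1721 rpm.
KE_i = ½ΣIω² = 40970 J; KE_f = ½(2.330)(180.2)² = 37830 J.

ΔKE ≈ -3140 J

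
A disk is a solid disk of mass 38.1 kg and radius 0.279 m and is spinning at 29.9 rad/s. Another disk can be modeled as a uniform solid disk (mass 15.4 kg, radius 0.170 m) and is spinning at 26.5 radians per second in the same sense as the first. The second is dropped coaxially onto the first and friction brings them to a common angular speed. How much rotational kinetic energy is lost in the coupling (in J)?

ΔKE lost ≈ 1.12 J

No external torque acts about the common axis, so total angular momentum is conserved.
Moments of inertia: I_A = ½(38.1)(0.279)² = 1.483 kg·m²; I_B = ½(15.4)(0.170)² = 0.2225 kg·m².
Taking A's sense as positive: L = (1.483)(29.9) + (0.2225)(26.5) = 50.23 kg·m²·rad/s.
Combined I = 1.483 + 0.2225 = 1.705 kg·m².
ω_f = L / I = 50.23 / 1.705 = 29.46 rad/s.
KE_i = ½ΣIω² = 741.0 J; KE_f = ½(1.705)(29.46)² = 739.9 J.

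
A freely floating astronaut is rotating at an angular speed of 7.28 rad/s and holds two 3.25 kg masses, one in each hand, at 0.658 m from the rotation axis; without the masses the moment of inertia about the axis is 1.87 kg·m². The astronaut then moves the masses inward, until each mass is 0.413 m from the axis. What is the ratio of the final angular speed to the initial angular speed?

Angular momentum about the spin axis is conserved since the torque about it is zero.
I₁ = 1.87 + 2(3.25)(0.658)² = 4.684 kg·m²; I₂ = 1.87 + 2(3.25)(0.413)² = 2.979 kg·m².
ω₂/ω₁ = I₁/I₂ = 4.684 / 2.979 = 1.573.

ω₂/ω₁ ≈ 1.57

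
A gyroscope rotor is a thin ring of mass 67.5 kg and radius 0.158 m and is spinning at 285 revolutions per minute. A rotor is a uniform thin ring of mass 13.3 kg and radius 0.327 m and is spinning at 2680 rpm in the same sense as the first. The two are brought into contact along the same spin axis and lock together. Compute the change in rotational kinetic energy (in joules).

ΔKE ≈ -24300 J

No external torque acts about the common axis, so total angular momentum is conserved.
Moments of inertia: I_A = (67.5)(0.158)² = 1.685 kg·m²; I_B = (13.3)(0.327)² = 1.422 kg·m².
Taking A's sense as positive: L = (1.685)(285) + (1.422)(2680) = 4292 kg·m²·rpm.
Combined I = 1.685 + 1.422 = 3.107 kg·m².
ω_f = L / I = 4292 / 3.107 = 1381 rpm.
KE_i = ½ΣIω² = 56760 J; KE_f = ½(3.107)(144.6)² = 32500 J.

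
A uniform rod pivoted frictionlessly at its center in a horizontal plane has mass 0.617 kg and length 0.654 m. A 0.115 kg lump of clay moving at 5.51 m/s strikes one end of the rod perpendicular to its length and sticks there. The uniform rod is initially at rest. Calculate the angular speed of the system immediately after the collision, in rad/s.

About the pivot the impulsive forces during the collision are internal, so angular momentum about that axis is conserved.
I_p = (1/12)(0.617)(0.654)² = 0.02199 kg·m². Taking the sense of the lump of clay's angular momentum as positive, L_{lump} = m v R = (0.115)(5.51)(0.654/2) = 0.2072 kg·m²/s.
L_i = 0 + 0.2072 = 0.2072 kg·m²/s.
After sticking, I_f = I_p + m R² = 0.02199 + (0.115)(0.654/2)² = 0.03429 kg·m².
ω_f = L_i / I_f = 0.2072 / 0.03429 = 6.043 rad/s.

|ω_f| ≈ 6.04 rad/s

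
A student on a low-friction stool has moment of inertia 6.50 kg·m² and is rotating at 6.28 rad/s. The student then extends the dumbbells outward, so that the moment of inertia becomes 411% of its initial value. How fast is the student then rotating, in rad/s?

Angular momentum about the spin axis is conserved since the torque about it is zero.
I₂ = 4.11 × 6.50 = 26.72 kg·m².
ω₂ = I₁ω₁ / I₂ = (6.500)(6.28 rad/s) / (26.72) = 1.528 rad/s.

ω₂ ≈ 1.53 rad/s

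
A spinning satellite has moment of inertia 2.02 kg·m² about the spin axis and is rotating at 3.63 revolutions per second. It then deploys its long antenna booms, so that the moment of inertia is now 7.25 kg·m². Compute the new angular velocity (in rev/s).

ω₂ ≈ 1.01 rev/s

With no external torque about the axis, L is conserved: I₁ω₁ = I₂ω₂.
ω₂ = I₁ω₁ / I₂ = (2.020)(3.63 rev/s) / (7.250) = 1.011 rev/s.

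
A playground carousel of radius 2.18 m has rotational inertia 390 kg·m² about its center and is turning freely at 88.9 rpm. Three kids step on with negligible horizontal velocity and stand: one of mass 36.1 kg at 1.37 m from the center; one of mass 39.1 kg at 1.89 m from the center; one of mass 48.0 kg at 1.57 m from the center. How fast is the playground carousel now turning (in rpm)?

ω_f ≈ 48.4 rpm

The added mass arrives with no angular momentum about the center, and any external torque about the center is negligible, so the system's angular momentum is conserved.
Added inertia Σmr² = (36.1)(1.37)² + (39.1)(1.89)² + (48.0)(1.57)² = 325.7 kg·m²; I_f = 390.0 + 325.7 = 715.7 kg·m².
ω_f = I_p ω_i / I_f = (390.0)(88.9) / 715.7 = 48.44 rpm.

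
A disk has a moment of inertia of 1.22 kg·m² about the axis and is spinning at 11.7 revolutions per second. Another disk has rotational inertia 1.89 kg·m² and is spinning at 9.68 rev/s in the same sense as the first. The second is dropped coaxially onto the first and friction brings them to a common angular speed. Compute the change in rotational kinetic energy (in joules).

The coupling torques are internal; angular momentum about the shared axis is conserved.
Taking A's sense as positive: L = (1.220)(11.7) + (1.890)(9.68) = 32.57 kg·m²·rev/s.
Combined I = 1.220 + 1.890 = 3.110 kg·m².
ω_f = L / I = 32.57 / 3.110 = 10.47 rev/s.
KE_i = ½ΣIω² = 6792 J; KE_f = ½(3.110)(65.80)² = 6733 J.

ΔKE ≈ -59.7 J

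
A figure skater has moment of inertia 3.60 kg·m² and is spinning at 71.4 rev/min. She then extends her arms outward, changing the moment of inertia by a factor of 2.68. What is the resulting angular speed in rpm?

With no external torque about the axis, L is conserved: I₁ω₁ = I₂ω₂.
I₂ = 2.68 × 3.60 = 9.648 kg·m².
ω₂ = I₁ω₁ / I₂ = (3.600)(71.4 rpm) / (9.648) = 26.64 rpm.

ω₂ ≈ 26.6 rpm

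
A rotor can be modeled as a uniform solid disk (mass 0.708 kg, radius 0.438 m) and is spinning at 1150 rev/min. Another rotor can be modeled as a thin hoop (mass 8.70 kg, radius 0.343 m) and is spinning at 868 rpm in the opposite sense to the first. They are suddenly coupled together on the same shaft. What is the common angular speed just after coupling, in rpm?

No external torque acts about the common axis, so total angular momentum is conserved.
Moments of inertia: I_A = ½(0.708)(0.438)² = 0.06791 kg·m²; I_B = (8.70)(0.343)² = 1.024 kg·m².
Taking A's sense as positive: L = (0.06791)(1150) − (1.024)(868) = -810.3 kg·m²·rpm.
Combined I = 0.06791 + 1.024 = 1.091 kg·m².
ω_f = L / I = -810.3 / 1.091 = -742.4 rpm.

|ω_f| ≈ 742 rpm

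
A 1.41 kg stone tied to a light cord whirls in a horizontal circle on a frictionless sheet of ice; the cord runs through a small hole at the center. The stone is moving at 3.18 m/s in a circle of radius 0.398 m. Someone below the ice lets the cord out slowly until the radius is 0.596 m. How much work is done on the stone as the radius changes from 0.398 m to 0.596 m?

W ≈ -3.95 J

The only horizontal force on the mass is along the cord (radial), so it exerts no torque about the hole and angular momentum m v r is conserved.
v₂ = v₁ r₁ / r₂ = (3.18)(0.398) / (0.596) = 2.124 m/s.
W = ΔKE = ½m(v₂² − v₁²) = -3.950 J.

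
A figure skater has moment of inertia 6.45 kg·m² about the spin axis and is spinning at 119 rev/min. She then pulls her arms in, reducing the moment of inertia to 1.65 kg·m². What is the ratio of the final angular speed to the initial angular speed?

Angular momentum about the spin axis is conserved since the torque about it is zero.
ω₂/ω₁ = I₁/I₂ = 6.450 / 1.650 = 3.909.

ω₂/ω₁ ≈ 3.91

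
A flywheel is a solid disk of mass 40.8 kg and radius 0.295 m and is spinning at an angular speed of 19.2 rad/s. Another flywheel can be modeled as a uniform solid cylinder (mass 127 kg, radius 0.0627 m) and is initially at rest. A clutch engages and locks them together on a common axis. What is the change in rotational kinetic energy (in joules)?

No external torque acts about the common axis, so total angular momentum is conserved.
Moments of inertia: I_A = ½(40.8)(0.295)² = 1.775 kg·m²; I_B = ½(127)(0.0627)² = 0.2496 kg·m².
Taking A's sense as positive: L = (1.775)(19.2) = 34.09 kg·m²·rad/s.
Combined I = 1.775 + 0.2496 = 2.025 kg·m².
ω_f = L / I = 34.09 / 2.025 = 16.83 rad/s.
KE_i = ½ΣIω² = 327.2 J; KE_f = ½(2.025)(16.83)² = 286.9 J.

ΔKE ≈ -40.3 J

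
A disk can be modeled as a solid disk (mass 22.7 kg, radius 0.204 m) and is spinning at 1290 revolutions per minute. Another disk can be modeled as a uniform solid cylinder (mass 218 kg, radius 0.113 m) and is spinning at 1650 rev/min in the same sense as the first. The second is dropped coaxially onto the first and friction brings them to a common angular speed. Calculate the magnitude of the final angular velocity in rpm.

No external torque acts about the common axis, so total angular momentum is conserved.
Moments of inertia: I_A = ½(22.7)(0.204)² = 0.4723 kg·m²; I_B = ½(218)(0.113)² = 1.392 kg·m².
Taking A's sense as positive: L = (0.4723)(1290) + (1.392)(1650) = 2906 kg·m²·rpm.
Combined I = 0.4723 + 1.392 = 1.864 kg·m².
ω_f = L / I = 2906 / 1.864 = 1559 rpm.

|ω_f| ≈ 1560 rpm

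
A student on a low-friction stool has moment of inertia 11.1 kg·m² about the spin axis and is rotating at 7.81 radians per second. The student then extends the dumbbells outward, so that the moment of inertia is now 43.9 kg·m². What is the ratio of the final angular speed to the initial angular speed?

ω₂/ω₁ ≈ 0.253

No external torque acts about the spin axis, so angular momentum is conserved.
ω₂/ω₁ = I₁/I₂ = 11.10 / 43.90 = 0.2528.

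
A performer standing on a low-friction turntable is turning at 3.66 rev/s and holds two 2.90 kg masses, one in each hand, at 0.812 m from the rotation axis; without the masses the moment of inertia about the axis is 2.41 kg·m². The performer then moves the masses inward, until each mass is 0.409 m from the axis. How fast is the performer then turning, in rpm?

With no external torque about the axis, L is conserved: I₁ω₁ = I₂ω₂.
I₁ = 2.41 + 2(2.90)(0.812)² = 6.234 kg·m²; I₂ = 2.41 + 2(2.90)(0.409)² = 3.380 kg·m².
ω₂ = I₁ω₁ / I₂ = (6.234)(3.66 rev/s) / (3.380) = 6.750 rev/s = 405.0 rpm.

ω₂ ≈ 405 rpm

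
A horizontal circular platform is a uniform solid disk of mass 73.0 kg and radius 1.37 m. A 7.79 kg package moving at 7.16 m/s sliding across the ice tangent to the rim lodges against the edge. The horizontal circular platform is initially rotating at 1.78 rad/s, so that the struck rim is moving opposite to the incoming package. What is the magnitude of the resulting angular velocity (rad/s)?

|ω_f| ≈ 0.548 rad/s

The axle reaction passes through the central axle and exerts no torque about it; angular momentum about the central axle is conserved through the impact.
I_p = ½(73.0)(1.37)² = 68.51 kg·m². Taking the sense of the package's angular momentum as positive, L_{package} = m v R = (7.79)(7.16)(1.37) = 76.41 kg·m²/s.
L_i = −I_p ω_p + m v R = −(68.51)(1.78) + 76.41 = -45.53 kg·m²/s.
After sticking, I_f = I_p + m R² = 68.51 + (7.79)(1.37)² = 83.13 kg·m².
ω_f = L_i / I_f = -45.53 / 83.13 = -0.5477 rad/s.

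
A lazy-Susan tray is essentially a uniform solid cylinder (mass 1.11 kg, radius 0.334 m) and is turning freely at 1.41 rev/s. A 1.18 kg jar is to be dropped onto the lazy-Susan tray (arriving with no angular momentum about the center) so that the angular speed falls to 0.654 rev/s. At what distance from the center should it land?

r ≈ 0.246 m

No external torque acts about the center; L_before = L_after.
I_p = ½(1.11)(0.334)² = 0.06191 kg·m².
I_p ω_i = (I_p + m r²) ω_f ⇒ m r² = I_p(ω_i/ω_f − 1) = 0.06191(1.41/0.654 − 1) = 0.07157 kg·m².
r = √(0.07157/1.18) = 0.2463 m.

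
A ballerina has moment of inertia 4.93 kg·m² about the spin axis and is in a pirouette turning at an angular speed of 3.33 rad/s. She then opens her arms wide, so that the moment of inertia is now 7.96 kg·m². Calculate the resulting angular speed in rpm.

No external torque acts about the spin axis, so angular momentum is conserved.
ω₂ = I₁ω₁ / I₂ = (4.930)(3.33 rad/s) / (7.960) = 2.062 rad/s = 19.69 rpm.

ω₂ ≈ 19.7 rpm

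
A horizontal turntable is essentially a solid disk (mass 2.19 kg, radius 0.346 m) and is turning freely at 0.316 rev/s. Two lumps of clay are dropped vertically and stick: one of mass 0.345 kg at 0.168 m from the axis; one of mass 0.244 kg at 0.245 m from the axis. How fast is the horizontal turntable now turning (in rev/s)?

No external torque acts about the axis; L_before = L_after.
I_p = ½(2.19)(0.346)² = 0.1311 kg·m².
Added inertia Σmr² = (0.345)(0.168)² + (0.244)(0.245)² = 0.02438 kg·m²; I_f = 0.1311 + 0.02438 = 0.1555 kg·m².
ω_f = I_p ω_i / I_f = (0.1311)(0.316) / 0.1555 = 0.2664 rev/s.

ω_f ≈ 0.266 rev/s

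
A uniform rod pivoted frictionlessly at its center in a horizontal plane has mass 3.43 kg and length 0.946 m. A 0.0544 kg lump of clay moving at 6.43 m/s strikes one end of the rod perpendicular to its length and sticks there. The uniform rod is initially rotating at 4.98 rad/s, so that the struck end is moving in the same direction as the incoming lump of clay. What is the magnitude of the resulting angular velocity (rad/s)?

The axle reaction passes through the pivot and exerts no torque about it; angular momentum about the pivot is conserved through the impact.
I_p = (1/12)(3.43)(0.946)² = 0.2558 kg·m². Taking the sense of the lump of clay's angular momentum as positive, L_{lump} = m v R = (0.0544)(6.43)(0.946/2) = 0.1655 kg·m²/s.
L_i = +I_p ω_p + m v R = +(0.2558)(4.98) + 0.1655 = 1.439 kg·m²/s.
After sticking, I_f = I_p + m R² = 0.2558 + (0.0544)(0.946/2)² = 0.2680 kg·m².
ω_f = L_i / I_f = 1.439 / 0.2680 = 5.371 rad/s.

|ω_f| ≈ 5.37 rad/s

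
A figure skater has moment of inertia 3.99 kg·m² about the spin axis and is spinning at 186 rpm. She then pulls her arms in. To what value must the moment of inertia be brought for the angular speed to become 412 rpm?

No external torque acts about the spin axis, so angular momentum is conserved.
I₂ = I₁ω₁ / ω₂ = (3.99)(186) / (412) = 1.801 kg·m².

I₂ ≈ 1.80 kg·m²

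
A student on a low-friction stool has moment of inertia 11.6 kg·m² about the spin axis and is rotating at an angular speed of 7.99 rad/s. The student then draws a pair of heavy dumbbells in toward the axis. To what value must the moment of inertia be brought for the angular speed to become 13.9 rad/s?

No external torque acts about the spin axis, so angular momentum is conserved.
I₂ = I₁ω₁ / ω₂ = (11.6)(7.99) / (13.9) = 6.668 kg·m².

I₂ ≈ 6.67 kg·m²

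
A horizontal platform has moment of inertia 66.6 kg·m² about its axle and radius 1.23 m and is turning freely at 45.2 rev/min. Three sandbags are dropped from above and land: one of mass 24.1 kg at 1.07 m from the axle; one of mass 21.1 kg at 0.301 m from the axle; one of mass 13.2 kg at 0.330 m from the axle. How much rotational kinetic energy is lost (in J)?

The added mass arrives with no angular momentum about the axle, and any external torque about the axle is negligible, so the system's angular momentum is conserved.
Added inertia Σmr² = (24.1)(1.07)² + (21.1)(0.301)² + (13.2)(0.330)² = 30.94 kg·m²; I_f = 66.60 + 30.94 = 97.54 kg·m².
ω_f = I_p ω_i / I_f = (66.60)(45.2) / 97.54 = 30.86 rpm.
KE_i = ½(66.60)(4.733 rad/s)² = 746.1 J; KE_f = ½(97.54)(3.232)² = 509.4 J.

energy lost ≈ 237 J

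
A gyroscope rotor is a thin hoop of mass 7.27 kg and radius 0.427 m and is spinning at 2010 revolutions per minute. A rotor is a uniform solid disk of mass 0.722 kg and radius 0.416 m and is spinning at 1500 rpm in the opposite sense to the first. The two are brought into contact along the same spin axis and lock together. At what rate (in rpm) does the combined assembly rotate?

No external torque acts about the common axis, so total angular momentum is conserved.
Moments of inertia: I_A = (7.27)(0.427)² = 1.326 kg·m²; I_B = ½(0.722)(0.416)² = 0.06247 kg·m².
Taking A's sense as positive: L = (1.326)(2010) − (0.06247)(1500) = 2571 kg·m²·rpm.
Combined I = 1.326 + 0.06247 = 1.388 kg·m².
ω_f = L / I = 2571 / 1.388 = 1852 rpm.

|ω_f| ≈ 1850 rpm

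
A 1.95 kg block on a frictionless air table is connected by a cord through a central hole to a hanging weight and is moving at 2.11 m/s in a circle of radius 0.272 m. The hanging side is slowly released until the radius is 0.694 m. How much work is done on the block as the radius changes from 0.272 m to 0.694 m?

W ≈ -3.67 J

The only horizontal force on the mass is along the cord (radial), so it exerts no torque about the hole and angular momentum m v r is conserved.
v₂ = v₁ r₁ / r₂ = (2.11)(0.272) / (0.694) = 0.8270 m/s.
W = ΔKE = ½m(v₂² − v₁²) = -3.674 J.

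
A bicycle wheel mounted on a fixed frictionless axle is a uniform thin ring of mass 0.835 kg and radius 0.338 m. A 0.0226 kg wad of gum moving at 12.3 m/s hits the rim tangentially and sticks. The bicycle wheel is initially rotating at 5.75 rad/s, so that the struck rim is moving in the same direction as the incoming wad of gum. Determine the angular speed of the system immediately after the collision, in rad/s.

|ω_f| ≈ 6.56 rad/s

About the axle the impulsive forces during the collision are internal, so angular momentum about that axis is conserved.
I_p = (0.835)(0.338)² = 0.09539 kg·m². Taking the sense of the wad of gum's angular momentum as positive, L_{wad} = m v R = (0.0226)(12.3)(0.338) = 0.09396 kg·m²/s.
L_i = +I_p ω_p + m v R = +(0.09539)(5.75) + 0.09396 = 0.6425 kg·m²/s.
After sticking, I_f = I_p + m R² = 0.09539 + (0.0226)(0.338)² = 0.09798 kg·m².
ω_f = L_i / I_f = 0.6425 / 0.09798 = 6.557 rad/s.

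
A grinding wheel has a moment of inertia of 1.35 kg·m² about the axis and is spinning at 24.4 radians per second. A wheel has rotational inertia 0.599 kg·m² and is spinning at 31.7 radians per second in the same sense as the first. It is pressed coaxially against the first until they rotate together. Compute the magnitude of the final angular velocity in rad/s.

No external torque acts about the common axis, so total angular momentum is conserved.
Taking A's sense as positive: L = (1.350)(24.4) + (0.5990)(31.7) = 51.93 kg·m²·rad/s.
Combined I = 1.350 + 0.5990 = 1.949 kg·m².
ω_f = L / I = 51.93 / 1.949 = 26.64 rad/s.

|ω_f| ≈ 26.6 rad/s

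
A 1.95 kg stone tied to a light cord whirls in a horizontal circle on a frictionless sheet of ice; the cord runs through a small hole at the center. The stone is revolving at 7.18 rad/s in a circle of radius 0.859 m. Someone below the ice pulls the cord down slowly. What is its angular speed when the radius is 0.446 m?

ω₂ ≈ 26.6 rad/s

The constraining force is radial, so m r² ω about the center is conserved.
ω₂ = ω₁ (r₁/r₂)² = (7.18)(0.859/0.446)² = 26.63 rad/s.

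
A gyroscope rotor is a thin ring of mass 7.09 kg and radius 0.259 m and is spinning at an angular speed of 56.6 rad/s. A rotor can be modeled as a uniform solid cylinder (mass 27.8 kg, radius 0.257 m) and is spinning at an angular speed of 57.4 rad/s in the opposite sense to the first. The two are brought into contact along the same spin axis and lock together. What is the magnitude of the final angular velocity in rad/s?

|ω_f| ≈ 18.5 rad/s

No external torque acts about the common axis, so total angular momentum is conserved.
Moments of inertia: I_A = (7.09)(0.259)² = 0.4756 kg·m²; I_B = ½(27.8)(0.257)² = 0.9181 kg·m².
Taking A's sense as positive: L = (0.4756)(56.6) − (0.9181)(57.4) = -25.78 kg·m²·rad/s.
Combined I = 0.4756 + 0.9181 = 1.394 kg·m².
ω_f = L / I = -25.78 / 1.394 = -18.50 rad/s.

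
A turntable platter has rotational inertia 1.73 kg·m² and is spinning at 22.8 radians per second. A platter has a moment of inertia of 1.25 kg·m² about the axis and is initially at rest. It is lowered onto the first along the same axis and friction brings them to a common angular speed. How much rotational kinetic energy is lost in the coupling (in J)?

ΔKE lost ≈ 189 J

No external torque acts about the common axis, so total angular momentum is conserved.
Taking A's sense as positive: L = (1.730)(22.8) = 39.44 kg·m²·rad/s.
Combined I = 1.730 + 1.250 = 2.980 kg·m².
ω_f = L / I = 39.44 / 2.980 = 13.24 rad/s.
KE_i = ½ΣIω² = 449.7 J; KE_f = ½(2.980)(13.24)² = 261.0 J.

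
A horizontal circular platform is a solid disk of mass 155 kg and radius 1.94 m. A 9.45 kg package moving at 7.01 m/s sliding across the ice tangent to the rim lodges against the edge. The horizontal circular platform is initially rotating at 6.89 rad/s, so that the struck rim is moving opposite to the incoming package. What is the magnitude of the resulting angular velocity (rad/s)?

|ω_f| ≈ 5.75 rad/s

The axle reaction passes through the central axle and exerts no torque about it; angular momentum about the central axle is conserved through the impact.
I_p = ½(155)(1.94)² = 291.7 kg·m². Taking the sense of the package's angular momentum as positive, L_{package} = m v R = (9.45)(7.01)(1.94) = 128.5 kg·m²/s.
L_i = −I_p ω_p + m v R = −(291.7)(6.89) + 128.5 = -1881 kg·m²/s.
After sticking, I_f = I_p + m R² = 291.7 + (9.45)(1.94)² = 327.2 kg·m².
ω_f = L_i / I_f = -1881 / 327.2 = -5.748 rad/s.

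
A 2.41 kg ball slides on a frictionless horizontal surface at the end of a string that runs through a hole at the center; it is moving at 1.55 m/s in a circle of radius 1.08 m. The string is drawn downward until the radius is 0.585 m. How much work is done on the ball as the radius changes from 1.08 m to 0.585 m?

W ≈ 6.97 J

The only horizontal force on the mass is along the cord (radial), so it exerts no torque about the hole and angular momentum m v r is conserved.
v₂ = v₁ r₁ / r₂ = (1.55)(1.08) / (0.585) = 2.862 m/s.
W = ΔKE = ½m(v₂² − v₁²) = 6.972 J.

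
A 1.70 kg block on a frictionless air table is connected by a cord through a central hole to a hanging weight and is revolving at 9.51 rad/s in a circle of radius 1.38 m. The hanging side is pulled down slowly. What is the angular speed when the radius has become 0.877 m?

ω₂ ≈ 23.5 rad/s

The constraining force is radial, so m r² ω about the center is conserved.
ω₂ = ω₁ (r₁/r₂)² = (9.51)(1.38/0.877)² = 23.55 rad/s.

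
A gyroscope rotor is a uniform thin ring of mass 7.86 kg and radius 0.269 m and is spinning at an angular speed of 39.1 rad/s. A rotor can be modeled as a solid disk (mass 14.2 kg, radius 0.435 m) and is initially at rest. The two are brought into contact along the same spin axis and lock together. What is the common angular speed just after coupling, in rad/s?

The coupling torques are internal; angular momentum about the shared axis is conserved.
Moments of inertia: I_A = (7.86)(0.269)² = 0.5688 kg·m²; I_B = ½(14.2)(0.435)² = 1.343 kg·m².
Taking A's sense as positive: L = (0.5688)(39.1) = 22.24 kg·m²·rad/s.
Combined I = 0.5688 + 1.343 = 1.912 kg·m².
ω_f = L / I = 22.24 / 1.912 = 11.63 rad/s.

|ω_f| ≈ 11.6 rad/s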